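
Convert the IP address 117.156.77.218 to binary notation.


117 = 01110101
156 = 10011100
77 = 01001101
218 = 11011010
Binary: 01110101.10011100.01001101.11011010


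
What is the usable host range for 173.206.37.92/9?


Network: 173.128.0.0
Broadcast: 173.255.255.255
First usable = network + 1
Last usable = broadcast - 1
Range: 173.128.0.1 to 173.255.255.254


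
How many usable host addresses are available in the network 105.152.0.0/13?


Host bits = 32 - 13 = 19
Total addresses = 2^19 = 524288
Usable = total - 2 (network and broadcast)
Usable hosts: 524286


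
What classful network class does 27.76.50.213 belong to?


First octet: 27
Binary: 00011011
0xxxxxxx -> Class A (1-126)
Class A, default mask 255.0.0.0 (/8)


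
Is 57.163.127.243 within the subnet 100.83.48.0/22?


Subnet network: 100.83.48.0
Test IP AND mask: 57.163.124.0
No, 57.163.127.243 is not in 100.83.48.0/22


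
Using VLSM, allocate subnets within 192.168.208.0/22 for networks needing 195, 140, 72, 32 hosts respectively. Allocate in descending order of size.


195 hosts -> /24 (254 usable): 192.168.208.0/24
140 hosts -> /24 (254 usable): 192.168.209.0/24
72 hosts -> /25 (126 usable): 192.168.210.0/25
32 hosts -> /26 (62 usable): 192.168.210.128/26
Allocation: 192.168.208.0/24 (195 hosts, 254 usable); 192.168.209.0/24 (140 hosts, 254 usable); 192.168.210.0/25 (72 hosts, 126 usable); 192.168.210.128/26 (32 hosts, 62 usable)


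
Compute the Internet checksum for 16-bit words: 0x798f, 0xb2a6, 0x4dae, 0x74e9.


Sum all words (with carry folding):
+ 0x798f = 0x798f
+ 0xb2a6 = 0x2c36
+ 0x4dae = 0x79e4
+ 0x74e9 = 0xeecd
One's complement: ~0xeecd
Checksum = 0x1132


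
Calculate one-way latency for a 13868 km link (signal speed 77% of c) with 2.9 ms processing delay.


Speed = 0.77 * 3e5 km/s = 231000 km/s
Propagation delay = 13868 / 231000 = 0.06 s = 60.0346 ms
Processing delay = 2.9 ms
Total one-way latency = 62.9346 ms


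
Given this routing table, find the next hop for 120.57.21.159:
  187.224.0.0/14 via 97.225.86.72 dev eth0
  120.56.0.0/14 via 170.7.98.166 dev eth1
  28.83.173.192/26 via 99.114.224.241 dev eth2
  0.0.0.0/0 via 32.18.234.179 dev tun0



Longest prefix match for 120.57.21.159:
  /14 187.224.0.0: no
  /14 120.56.0.0: MATCH
  /26 28.83.173.192: no
  /0 0.0.0.0: MATCH
Selected: next-hop 170.7.98.166 via eth1 (matched /14)


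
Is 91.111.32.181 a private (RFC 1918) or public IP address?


RFC 1918 private ranges:
  10.0.0.0/8 (10.0.0.0 - 10.255.255.255)
  172.16.0.0/12 (172.16.0.0 - 172.31.255.255)
  192.168.0.0/16 (192.168.0.0 - 192.168.255.255)
Public (not in any RFC 1918 range)


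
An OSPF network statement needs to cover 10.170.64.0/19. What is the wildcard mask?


Subnet mask: 255.255.224.0
Wildcard = 255.255.255.255 - subnet mask
255 - 255 = 0
255 - 255 = 0
255 - 224 = 31
255 - 0 = 255
Wildcard: 0.0.31.255


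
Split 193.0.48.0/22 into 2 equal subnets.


New prefix = 22 + 1 = 23
Each subnet has 512 addresses
  193.0.48.0/23
  193.0.50.0/23
Subnets: 193.0.48.0/23, 193.0.50.0/23


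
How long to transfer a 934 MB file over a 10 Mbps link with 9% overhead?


Effective throughput = 10 * (1 - 9/100) = 9.1 Mbps
File size in Mb = 934 * 8 = 7472 Mb
Time = 7472 / 9.1
Time = 821.0989 seconds


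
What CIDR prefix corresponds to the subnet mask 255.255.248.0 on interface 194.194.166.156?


Binary: 11111111.11111111.11111000.00000000
Count leading 1s
Prefix: /21


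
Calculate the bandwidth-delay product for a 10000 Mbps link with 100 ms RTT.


BDP = bandwidth * RTT
= 10000 Mbps * 100 ms
= 10000 * 1e6 * 100 / 1000 bits
= 1000000000 bits
= 125000000 bytes
= 122070.3125 KB
BDP = 1000000000 bits (125000000 bytes)


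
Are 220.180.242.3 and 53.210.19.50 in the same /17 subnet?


Mask: 255.255.128.0
220.180.242.3 AND mask = 220.180.128.0
53.210.19.50 AND mask = 53.210.0.0
No, different subnets (220.180.128.0 vs 53.210.0.0)


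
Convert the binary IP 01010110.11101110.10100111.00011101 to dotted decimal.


01010110 = 86
11101110 = 238
10100111 = 167
00011101 = 29
IP: 86.238.167.29


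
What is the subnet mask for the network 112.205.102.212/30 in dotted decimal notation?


/30 means 30 network bits, 2 host bits
Binary: 11111111111111111111111111111100
Mask: 255.255.255.252


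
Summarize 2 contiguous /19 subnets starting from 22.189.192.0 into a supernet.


Original prefix: /19
Number of subnets: 2 = 2^1
New prefix = 19 - 1 = 18
Supernet: 22.189.192.0/18


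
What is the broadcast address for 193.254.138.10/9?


Network: 193.128.0.0/9
Host bits = 23
Set all host bits to 1:
Broadcast: 193.255.255.255


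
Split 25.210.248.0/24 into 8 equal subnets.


New prefix = 24 + 3 = 27
Each subnet has 32 addresses
  25.210.248.0/27
  25.210.248.32/27
  25.210.248.64/27
  25.210.248.96/27
  25.210.248.128/27
  25.210.248.160/27
  25.210.248.192/27
  25.210.248.224/27
Subnets: 25.210.248.0/27, 25.210.248.32/27, 25.210.248.64/27, 25.210.248.96/27, 25.210.248.128/27, 25.210.248.160/27, 25.210.248.192/27, 25.210.248.224/27


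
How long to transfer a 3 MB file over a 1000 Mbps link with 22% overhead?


Effective throughput = 1000 * (1 - 22/100) = 780 Mbps
File size in Mb = 3 * 8 = 24 Mb
Time = 24 / 780
Time = 0.0308 seconds


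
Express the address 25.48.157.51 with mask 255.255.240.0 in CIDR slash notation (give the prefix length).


Binary: 11111111.11111111.11110000.00000000
Count leading 1s
Prefix: /20


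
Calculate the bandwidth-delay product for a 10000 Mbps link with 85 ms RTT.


BDP = bandwidth * RTT
= 10000 Mbps * 85 ms
= 10000 * 1e6 * 85 / 1000 bits
= 850000000 bits
= 106250000 bytes
= 103759.7656 KB
BDP = 850000000 bits (106250000 bytes)


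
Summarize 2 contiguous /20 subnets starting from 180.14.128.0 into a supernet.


Original prefix: /20
Number of subnets: 2 = 2^1
New prefix = 20 - 1 = 19
Supernet: 180.14.128.0/19


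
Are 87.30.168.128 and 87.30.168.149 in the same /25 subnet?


Mask: 255.255.255.128
87.30.168.128 AND mask = 87.30.168.128
87.30.168.149 AND mask = 87.30.168.128
Yes, same subnet (87.30.168.128)


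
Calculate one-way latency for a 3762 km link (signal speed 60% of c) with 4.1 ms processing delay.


Speed = 0.6 * 3e5 km/s = 180000 km/s
Propagation delay = 3762 / 180000 = 0.0209 s = 20.9 ms
Processing delay = 4.1 ms
Total one-way latency = 25 ms


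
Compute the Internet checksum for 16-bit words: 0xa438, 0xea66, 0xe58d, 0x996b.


Sum all words (with carry folding):
+ 0xa438 = 0xa438
+ 0xea66 = 0x8e9f
+ 0xe58d = 0x742d
+ 0x996b = 0x0d99
One's complement: ~0x0d99
Checksum = 0xf266


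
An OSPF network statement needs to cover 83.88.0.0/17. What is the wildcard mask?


Subnet mask: 255.255.128.0
Wildcard = 255.255.255.255 - subnet mask
255 - 255 = 0
255 - 255 = 0
255 - 128 = 127
255 - 0 = 255
Wildcard: 0.0.127.255


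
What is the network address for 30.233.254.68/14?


IP:   00011110.11101001.11111110.01000100
Mask: 11111111.11111100.00000000.00000000
AND operation:
Net:  00011110.11101000.00000000.00000000
Network: 30.232.0.0/14


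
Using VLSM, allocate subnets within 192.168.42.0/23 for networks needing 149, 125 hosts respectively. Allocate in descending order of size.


149 hosts -> /24 (254 usable): 192.168.42.0/24
125 hosts -> /25 (126 usable): 192.168.43.0/25
Allocation: 192.168.42.0/24 (149 hosts, 254 usable); 192.168.43.0/25 (125 hosts, 126 usable)


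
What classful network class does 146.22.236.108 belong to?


First octet: 146
Binary: 10010010
10xxxxxx -> Class B (128-191)
Class B, default mask 255.255.0.0 (/16)


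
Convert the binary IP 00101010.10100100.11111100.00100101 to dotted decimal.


00101010 = 42
10100100 = 164
11111100 = 252
00100101 = 37
IP: 42.164.252.37


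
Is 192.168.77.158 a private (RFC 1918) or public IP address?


RFC 1918 private ranges:
  10.0.0.0/8 (10.0.0.0 - 10.255.255.255)
  172.16.0.0/12 (172.16.0.0 - 172.31.255.255)
  192.168.0.0/16 (192.168.0.0 - 192.168.255.255)
Private (in 192.168.0.0/16)


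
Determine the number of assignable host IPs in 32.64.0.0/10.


Host bits = 32 - 10 = 22
Total addresses = 2^22 = 4194304
Usable = total - 2 (network and broadcast)
Usable hosts: 4194302


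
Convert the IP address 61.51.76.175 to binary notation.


61 = 00111101
51 = 00110011
76 = 01001100
175 = 10101111
Binary: 00111101.00110011.01001100.10101111


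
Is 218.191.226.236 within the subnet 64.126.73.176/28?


Subnet network: 64.126.73.176
Test IP AND mask: 218.191.226.224
No, 218.191.226.236 is not in 64.126.73.176/28


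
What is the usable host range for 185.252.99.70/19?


Network: 185.252.96.0
Broadcast: 185.252.127.255
First usable = network + 1
Last usable = broadcast - 1
Range: 185.252.96.1 to 185.252.127.254


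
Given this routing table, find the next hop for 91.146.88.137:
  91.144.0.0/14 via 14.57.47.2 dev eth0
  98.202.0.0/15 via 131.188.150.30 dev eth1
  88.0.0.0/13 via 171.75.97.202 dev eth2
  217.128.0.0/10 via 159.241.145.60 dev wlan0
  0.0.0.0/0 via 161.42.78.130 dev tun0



Longest prefix match for 91.146.88.137:
  /14 91.144.0.0: MATCH
  /15 98.202.0.0: no
  /13 88.0.0.0: no
  /10 217.128.0.0: no
  /0 0.0.0.0: MATCH
Selected: next-hop 14.57.47.2 via eth0 (matched /14)


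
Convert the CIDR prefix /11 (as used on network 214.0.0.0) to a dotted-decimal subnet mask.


/11 means 11 network bits, 21 host bits
Binary: 11111111111000000000000000000000
Mask: 255.224.0.0


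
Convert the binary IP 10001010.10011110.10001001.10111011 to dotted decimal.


10001010 = 138
10011110 = 158
10001001 = 137
10111011 = 187
IP: 138.158.137.187


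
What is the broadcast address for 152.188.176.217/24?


Network: 152.188.176.0/24
Host bits = 8
Set all host bits to 1:
Broadcast: 152.188.176.255


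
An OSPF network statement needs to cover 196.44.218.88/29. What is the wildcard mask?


Subnet mask: 255.255.255.248
Wildcard = 255.255.255.255 - subnet mask
255 - 255 = 0
255 - 255 = 0
255 - 255 = 0
255 - 248 = 7
Wildcard: 0.0.0.7


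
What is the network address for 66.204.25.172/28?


IP:   01000010.11001100.00011001.10101100
Mask: 11111111.11111111.11111111.11110000
AND operation:
Net:  01000010.11001100.00011001.10100000
Network: 66.204.25.160/28


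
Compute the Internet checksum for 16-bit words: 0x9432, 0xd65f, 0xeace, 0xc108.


Sum all words (with carry folding):
+ 0x9432 = 0x9432
+ 0xd65f = 0x6a92
+ 0xeace = 0x5561
+ 0xc108 = 0x166a
One's complement: ~0x166a
Checksum = 0xe995


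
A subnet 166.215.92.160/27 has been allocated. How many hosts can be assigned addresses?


Host bits = 32 - 27 = 5
Total addresses = 2^5 = 32
Usable = total - 2 (network and broadcast)
Usable hosts: 30


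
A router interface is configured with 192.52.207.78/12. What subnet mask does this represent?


/12 means 12 network bits, 20 host bits
Binary: 11111111111100000000000000000000
Mask: 255.240.0.0


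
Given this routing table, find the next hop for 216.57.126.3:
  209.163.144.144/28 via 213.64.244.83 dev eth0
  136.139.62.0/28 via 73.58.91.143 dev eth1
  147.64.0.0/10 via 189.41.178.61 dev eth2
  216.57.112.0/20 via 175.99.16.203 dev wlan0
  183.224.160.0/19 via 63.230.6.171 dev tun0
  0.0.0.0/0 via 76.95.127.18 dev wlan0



Longest prefix match for 216.57.126.3:
  /28 209.163.144.144: no
  /28 136.139.62.0: no
  /10 147.64.0.0: no
  /20 216.57.112.0: MATCH
  /19 183.224.160.0: no
  /0 0.0.0.0: MATCH
Selected: next-hop 175.99.16.203 via wlan0 (matched /20)


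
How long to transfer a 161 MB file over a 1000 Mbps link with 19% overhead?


Effective throughput = 1000 * (1 - 19/100) = 810 Mbps
File size in Mb = 161 * 8 = 1288 Mb
Time = 1288 / 810
Time = 1.5901 seconds


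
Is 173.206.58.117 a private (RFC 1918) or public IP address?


RFC 1918 private ranges:
  10.0.0.0/8 (10.0.0.0 - 10.255.255.255)
  172.16.0.0/12 (172.16.0.0 - 172.31.255.255)
  192.168.0.0/16 (192.168.0.0 - 192.168.255.255)
Public (not in any RFC 1918 range)


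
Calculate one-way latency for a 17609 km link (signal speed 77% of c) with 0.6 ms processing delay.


Speed = 0.77 * 3e5 km/s = 231000 km/s
Propagation delay = 17609 / 231000 = 0.0762 s = 76.2294 ms
Processing delay = 0.6 ms
Total one-way latency = 76.8294 ms


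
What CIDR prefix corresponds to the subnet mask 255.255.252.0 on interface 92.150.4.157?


Binary: 11111111.11111111.11111100.00000000
Count leading 1s
Prefix: /22


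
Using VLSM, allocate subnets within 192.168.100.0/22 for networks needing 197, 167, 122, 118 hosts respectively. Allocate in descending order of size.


197 hosts -> /24 (254 usable): 192.168.100.0/24
167 hosts -> /24 (254 usable): 192.168.101.0/24
122 hosts -> /25 (126 usable): 192.168.102.0/25
118 hosts -> /25 (126 usable): 192.168.102.128/25
Allocation: 192.168.100.0/24 (197 hosts, 254 usable); 192.168.101.0/24 (167 hosts, 254 usable); 192.168.102.0/25 (122 hosts, 126 usable); 192.168.102.128/25 (118 hosts, 126 usable)


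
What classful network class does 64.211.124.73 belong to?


First octet: 64
Binary: 01000000
0xxxxxxx -> Class A (1-126)
Class A, default mask 255.0.0.0 (/8)


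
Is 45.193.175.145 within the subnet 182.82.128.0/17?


Subnet network: 182.82.128.0
Test IP AND mask: 45.193.128.0
No, 45.193.175.145 is not in 182.82.128.0/17


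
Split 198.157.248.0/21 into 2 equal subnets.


New prefix = 21 + 1 = 22
Each subnet has 1024 addresses
  198.157.248.0/22
  198.157.252.0/22
Subnets: 198.157.248.0/22, 198.157.252.0/22


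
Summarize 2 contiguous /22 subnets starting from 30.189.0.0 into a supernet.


Original prefix: /22
Number of subnets: 2 = 2^1
New prefix = 22 - 1 = 21
Supernet: 30.189.0.0/21


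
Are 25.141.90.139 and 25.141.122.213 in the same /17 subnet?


Mask: 255.255.128.0
25.141.90.139 AND mask = 25.141.0.0
25.141.122.213 AND mask = 25.141.0.0
Yes, same subnet (25.141.0.0)


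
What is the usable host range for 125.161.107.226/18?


Network: 125.161.64.0
Broadcast: 125.161.127.255
First usable = network + 1
Last usable = broadcast - 1
Range: 125.161.64.1 to 125.161.127.254


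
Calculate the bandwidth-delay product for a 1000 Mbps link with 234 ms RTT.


BDP = bandwidth * RTT
= 1000 Mbps * 234 ms
= 1000 * 1e6 * 234 / 1000 bits
= 234000000 bits
= 29250000 bytes
= 28564.4531 KB
BDP = 234000000 bits (29250000 bytes)


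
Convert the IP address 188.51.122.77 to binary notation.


188 = 10111100
51 = 00110011
122 = 01111010
77 = 01001101
Binary: 10111100.00110011.01111010.01001101


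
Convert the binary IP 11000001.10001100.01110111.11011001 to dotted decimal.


11000001 = 193
10001100 = 140
01110111 = 119
11011001 = 217
IP: 193.140.119.217


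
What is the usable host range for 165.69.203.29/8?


Network: 165.0.0.0
Broadcast: 165.255.255.255
First usable = network + 1
Last usable = broadcast - 1
Range: 165.0.0.1 to 165.255.255.254


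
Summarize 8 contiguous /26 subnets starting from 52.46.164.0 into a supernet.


Original prefix: /26
Number of subnets: 8 = 2^3
New prefix = 26 - 3 = 23
Supernet: 52.46.164.0/23


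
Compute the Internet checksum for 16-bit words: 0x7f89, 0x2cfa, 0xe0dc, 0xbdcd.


Sum all words (with carry folding):
+ 0x7f89 = 0x7f89
+ 0x2cfa = 0xac83
+ 0xe0dc = 0x8d60
+ 0xbdcd = 0x4b2e
One's complement: ~0x4b2e
Checksum = 0xb4d1


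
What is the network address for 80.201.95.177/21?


IP:   01010000.11001001.01011111.10110001
Mask: 11111111.11111111.11111000.00000000
AND operation:
Net:  01010000.11001001.01011000.00000000
Network: 80.201.88.0/21


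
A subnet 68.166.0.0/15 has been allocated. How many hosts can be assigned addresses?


Host bits = 32 - 15 = 17
Total addresses = 2^17 = 131072
Usable = total - 2 (network and broadcast)
Usable hosts: 131070


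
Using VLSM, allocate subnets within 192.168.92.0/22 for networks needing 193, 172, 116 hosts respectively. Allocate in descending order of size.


193 hosts -> /24 (254 usable): 192.168.92.0/24
172 hosts -> /24 (254 usable): 192.168.93.0/24
116 hosts -> /25 (126 usable): 192.168.94.0/25
Allocation: 192.168.92.0/24 (193 hosts, 254 usable); 192.168.93.0/24 (172 hosts, 254 usable); 192.168.94.0/25 (116 hosts, 126 usable)


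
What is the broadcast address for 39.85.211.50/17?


Network: 39.85.128.0/17
Host bits = 15
Set all host bits to 1:
Broadcast: 39.85.255.255


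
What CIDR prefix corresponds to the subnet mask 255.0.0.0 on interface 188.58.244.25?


Binary: 11111111.00000000.00000000.00000000
Count leading 1s
Prefix: /8


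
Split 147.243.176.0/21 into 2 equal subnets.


New prefix = 21 + 1 = 22
Each subnet has 1024 addresses
  147.243.176.0/22
  147.243.180.0/22
Subnets: 147.243.176.0/22, 147.243.180.0/22


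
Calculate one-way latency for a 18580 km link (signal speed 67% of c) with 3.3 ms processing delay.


Speed = 0.67 * 3e5 km/s = 201000 km/s
Propagation delay = 18580 / 201000 = 0.0924 s = 92.4378 ms
Processing delay = 3.3 ms
Total one-way latency = 95.7378 ms


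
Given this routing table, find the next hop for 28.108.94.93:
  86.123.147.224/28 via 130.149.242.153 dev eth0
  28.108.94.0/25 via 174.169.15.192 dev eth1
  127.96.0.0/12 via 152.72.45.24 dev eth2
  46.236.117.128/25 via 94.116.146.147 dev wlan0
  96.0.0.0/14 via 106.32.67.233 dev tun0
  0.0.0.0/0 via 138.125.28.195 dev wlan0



Longest prefix match for 28.108.94.93:
  /28 86.123.147.224: no
  /25 28.108.94.0: MATCH
  /12 127.96.0.0: no
  /25 46.236.117.128: no
  /14 96.0.0.0: no
  /0 0.0.0.0: MATCH
Selected: next-hop 174.169.15.192 via eth1 (matched /25)


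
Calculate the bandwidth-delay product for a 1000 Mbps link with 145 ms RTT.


BDP = bandwidth * RTT
= 1000 Mbps * 145 ms
= 1000 * 1e6 * 145 / 1000 bits
= 145000000 bits
= 18125000 bytes
= 17700.1953 KB
BDP = 145000000 bits (18125000 bytes)


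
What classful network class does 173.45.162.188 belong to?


First octet: 173
Binary: 10101101
10xxxxxx -> Class B (128-191)
Class B, default mask 255.255.0.0 (/16)


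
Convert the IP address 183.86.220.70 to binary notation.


183 = 10110111
86 = 01010110
220 = 11011100
70 = 01000110
Binary: 10110111.01010110.11011100.01000110


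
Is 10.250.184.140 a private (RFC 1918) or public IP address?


RFC 1918 private ranges:
  10.0.0.0/8 (10.0.0.0 - 10.255.255.255)
  172.16.0.0/12 (172.16.0.0 - 172.31.255.255)
  192.168.0.0/16 (192.168.0.0 - 192.168.255.255)
Private (in 10.0.0.0/8)


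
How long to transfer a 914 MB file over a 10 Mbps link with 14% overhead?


Effective throughput = 10 * (1 - 14/100) = 8.6 Mbps
File size in Mb = 914 * 8 = 7312 Mb
Time = 7312 / 8.6
Time = 850.2326 seconds


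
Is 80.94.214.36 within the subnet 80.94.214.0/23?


Subnet network: 80.94.214.0
Test IP AND mask: 80.94.214.0
Yes, 80.94.214.36 is in 80.94.214.0/23


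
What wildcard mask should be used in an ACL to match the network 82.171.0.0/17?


Subnet mask: 255.255.128.0
Wildcard = 255.255.255.255 - subnet mask
255 - 255 = 0
255 - 255 = 0
255 - 128 = 127
255 - 0 = 255
Wildcard: 0.0.127.255


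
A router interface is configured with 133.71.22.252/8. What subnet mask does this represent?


/8 means 8 network bits, 24 host bits
Binary: 11111111000000000000000000000000
Mask: 255.0.0.0


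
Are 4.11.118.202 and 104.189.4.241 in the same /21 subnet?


Mask: 255.255.248.0
4.11.118.202 AND mask = 4.11.112.0
104.189.4.241 AND mask = 104.189.0.0
No, different subnets (4.11.112.0 vs 104.189.0.0)


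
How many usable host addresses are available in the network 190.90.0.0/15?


Host bits = 32 - 15 = 17
Total addresses = 2^17 = 131072
Usable = total - 2 (network and broadcast)
Usable hosts: 131070


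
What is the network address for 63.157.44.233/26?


IP:   00111111.10011101.00101100.11101001
Mask: 11111111.11111111.11111111.11000000
AND operation:
Net:  00111111.10011101.00101100.11000000
Network: 63.157.44.192/26


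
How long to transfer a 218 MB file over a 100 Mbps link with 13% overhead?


Effective throughput = 100 * (1 - 13/100) = 87 Mbps
File size in Mb = 218 * 8 = 1744 Mb
Time = 1744 / 87
Time = 20.046 seconds


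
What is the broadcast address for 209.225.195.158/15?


Network: 209.224.0.0/15
Host bits = 17
Set all host bits to 1:
Broadcast: 209.225.255.255


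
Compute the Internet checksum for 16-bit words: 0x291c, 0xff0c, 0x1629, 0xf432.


Sum all words (with carry folding):
+ 0x291c = 0x291c
+ 0xff0c = 0x2829
+ 0x1629 = 0x3e52
+ 0xf432 = 0x3285
One's complement: ~0x3285
Checksum = 0xcd7a


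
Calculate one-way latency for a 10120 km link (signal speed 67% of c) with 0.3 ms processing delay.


Speed = 0.67 * 3e5 km/s = 201000 km/s
Propagation delay = 10120 / 201000 = 0.0503 s = 50.3483 ms
Processing delay = 0.3 ms
Total one-way latency = 50.6483 ms


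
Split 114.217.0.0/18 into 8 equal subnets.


New prefix = 18 + 3 = 21
Each subnet has 2048 addresses
  114.217.0.0/21
  114.217.8.0/21
  114.217.16.0/21
  114.217.24.0/21
  114.217.32.0/21
  114.217.40.0/21
  114.217.48.0/21
  114.217.56.0/21
Subnets: 114.217.0.0/21, 114.217.8.0/21, 114.217.16.0/21, 114.217.24.0/21, 114.217.32.0/21, 114.217.40.0/21, 114.217.48.0/21, 114.217.56.0/21


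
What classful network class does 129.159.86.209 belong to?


First octet: 129
Binary: 10000001
10xxxxxx -> Class B (128-191)
Class B, default mask 255.255.0.0 (/16)


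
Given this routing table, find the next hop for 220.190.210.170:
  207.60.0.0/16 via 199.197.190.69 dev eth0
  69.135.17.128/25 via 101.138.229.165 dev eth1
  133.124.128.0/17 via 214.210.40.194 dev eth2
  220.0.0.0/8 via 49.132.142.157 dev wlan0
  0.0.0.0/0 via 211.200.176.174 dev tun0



Longest prefix match for 220.190.210.170:
  /16 207.60.0.0: no
  /25 69.135.17.128: no
  /17 133.124.128.0: no
  /8 220.0.0.0: MATCH
  /0 0.0.0.0: MATCH
Selected: next-hop 49.132.142.157 via wlan0 (matched /8)


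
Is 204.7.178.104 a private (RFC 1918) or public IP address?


RFC 1918 private ranges:
  10.0.0.0/8 (10.0.0.0 - 10.255.255.255)
  172.16.0.0/12 (172.16.0.0 - 172.31.255.255)
  192.168.0.0/16 (192.168.0.0 - 192.168.255.255)
Public (not in any RFC 1918 range)


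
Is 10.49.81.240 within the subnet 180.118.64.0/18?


Subnet network: 180.118.64.0
Test IP AND mask: 10.49.64.0
No, 10.49.81.240 is not in 180.118.64.0/18


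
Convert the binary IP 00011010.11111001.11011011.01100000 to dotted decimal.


00011010 = 26
11111001 = 249
11011011 = 219
01100000 = 96
IP: 26.249.219.96


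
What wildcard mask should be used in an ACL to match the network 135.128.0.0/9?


Subnet mask: 255.128.0.0
Wildcard = 255.255.255.255 - subnet mask
255 - 255 = 0
255 - 128 = 127
255 - 0 = 255
255 - 0 = 255
Wildcard: 0.127.255.255


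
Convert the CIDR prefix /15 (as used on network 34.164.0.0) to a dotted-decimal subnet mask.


/15 means 15 network bits, 17 host bits
Binary: 11111111111111100000000000000000
Mask: 255.254.0.0


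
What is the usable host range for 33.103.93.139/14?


Network: 33.100.0.0
Broadcast: 33.103.255.255
First usable = network + 1
Last usable = broadcast - 1
Range: 33.100.0.1 to 33.103.255.254


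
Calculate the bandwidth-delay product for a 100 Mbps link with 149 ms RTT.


BDP = bandwidth * RTT
= 100 Mbps * 149 ms
= 100 * 1e6 * 149 / 1000 bits
= 14900000 bits
= 1862500 bytes
= 1818.8477 KB
BDP = 14900000 bits (1862500 bytes)


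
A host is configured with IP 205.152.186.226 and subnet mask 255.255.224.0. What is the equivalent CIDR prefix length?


Binary: 11111111.11111111.11100000.00000000
Count leading 1s
Prefix: /19


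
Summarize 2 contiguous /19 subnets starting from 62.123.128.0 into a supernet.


Original prefix: /19
Number of subnets: 2 = 2^1
New prefix = 19 - 1 = 18
Supernet: 62.123.128.0/18


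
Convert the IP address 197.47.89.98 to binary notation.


197 = 11000101
47 = 00101111
89 = 01011001
98 = 01100010
Binary: 11000101.00101111.01011001.01100010


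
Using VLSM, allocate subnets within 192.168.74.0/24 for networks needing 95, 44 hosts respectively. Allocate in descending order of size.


95 hosts -> /25 (126 usable): 192.168.74.0/25
44 hosts -> /26 (62 usable): 192.168.74.128/26
Allocation: 192.168.74.0/25 (95 hosts, 126 usable); 192.168.74.128/26 (44 hosts, 62 usable)


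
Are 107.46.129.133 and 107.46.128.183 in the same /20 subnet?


Mask: 255.255.240.0
107.46.129.133 AND mask = 107.46.128.0
107.46.128.183 AND mask = 107.46.128.0
Yes, same subnet (107.46.128.0)


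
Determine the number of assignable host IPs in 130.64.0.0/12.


Host bits = 32 - 12 = 20
Total addresses = 2^20 = 1048576
Usable = total - 2 (network and broadcast)
Usable hosts: 1048574


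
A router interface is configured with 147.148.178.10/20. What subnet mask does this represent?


/20 means 20 network bits, 12 host bits
Binary: 11111111111111111111000000000000
Mask: 255.255.240.0


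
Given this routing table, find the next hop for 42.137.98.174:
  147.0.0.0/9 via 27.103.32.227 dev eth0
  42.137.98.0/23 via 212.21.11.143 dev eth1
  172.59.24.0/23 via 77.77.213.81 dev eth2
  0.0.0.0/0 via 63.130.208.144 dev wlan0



Longest prefix match for 42.137.98.174:
  /9 147.0.0.0: no
  /23 42.137.98.0: MATCH
  /23 172.59.24.0: no
  /0 0.0.0.0: MATCH
Selected: next-hop 212.21.11.143 via eth1 (matched /23)


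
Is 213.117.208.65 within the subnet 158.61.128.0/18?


Subnet network: 158.61.128.0
Test IP AND mask: 213.117.192.0
No, 213.117.208.65 is not in 158.61.128.0/18


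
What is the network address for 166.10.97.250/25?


IP:   10100110.00001010.01100001.11111010
Mask: 11111111.11111111.11111111.10000000
AND operation:
Net:  10100110.00001010.01100001.10000000
Network: 166.10.97.128/25


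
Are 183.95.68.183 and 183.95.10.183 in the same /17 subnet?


Mask: 255.255.128.0
183.95.68.183 AND mask = 183.95.0.0
183.95.10.183 AND mask = 183.95.0.0
Yes, same subnet (183.95.0.0)


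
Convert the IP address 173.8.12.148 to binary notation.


173 = 10101101
8 = 00001000
12 = 00001100
148 = 10010100
Binary: 10101101.00001000.00001100.10010100


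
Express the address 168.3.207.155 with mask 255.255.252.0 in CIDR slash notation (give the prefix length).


Binary: 11111111.11111111.11111100.00000000
Count leading 1s
Prefix: /22


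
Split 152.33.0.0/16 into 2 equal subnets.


New prefix = 16 + 1 = 17
Each subnet has 32768 addresses
  152.33.0.0/17
  152.33.128.0/17
Subnets: 152.33.0.0/17, 152.33.128.0/17


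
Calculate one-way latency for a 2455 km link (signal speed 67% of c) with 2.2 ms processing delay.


Speed = 0.67 * 3e5 km/s = 201000 km/s
Propagation delay = 2455 / 201000 = 0.0122 s = 12.2139 ms
Processing delay = 2.2 ms
Total one-way latency = 14.4139 ms


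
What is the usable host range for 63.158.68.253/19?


Network: 63.158.64.0
Broadcast: 63.158.95.255
First usable = network + 1
Last usable = broadcast - 1
Range: 63.158.64.1 to 63.158.95.254


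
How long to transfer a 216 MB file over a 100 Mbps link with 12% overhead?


Effective throughput = 100 * (1 - 12/100) = 88 Mbps
File size in Mb = 216 * 8 = 1728 Mb
Time = 1728 / 88
Time = 19.6364 seconds


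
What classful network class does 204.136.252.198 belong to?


First octet: 204
Binary: 11001100
110xxxxx -> Class C (192-223)
Class C, default mask 255.255.255.0 (/24)


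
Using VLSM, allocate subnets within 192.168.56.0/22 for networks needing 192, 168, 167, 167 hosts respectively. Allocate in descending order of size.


192 hosts -> /24 (254 usable): 192.168.56.0/24
168 hosts -> /24 (254 usable): 192.168.57.0/24
167 hosts -> /24 (254 usable): 192.168.58.0/24
167 hosts -> /24 (254 usable): 192.168.59.0/24
Allocation: 192.168.56.0/24 (192 hosts, 254 usable); 192.168.57.0/24 (168 hosts, 254 usable); 192.168.58.0/24 (167 hosts, 254 usable); 192.168.59.0/24 (167 hosts, 254 usable)


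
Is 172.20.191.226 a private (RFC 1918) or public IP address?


RFC 1918 private ranges:
  10.0.0.0/8 (10.0.0.0 - 10.255.255.255)
  172.16.0.0/12 (172.16.0.0 - 172.31.255.255)
  192.168.0.0/16 (192.168.0.0 - 192.168.255.255)
Private (in 172.16.0.0/12)


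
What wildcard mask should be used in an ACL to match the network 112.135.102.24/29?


Subnet mask: 255.255.255.248
Wildcard = 255.255.255.255 - subnet mask
255 - 255 = 0
255 - 255 = 0
255 - 255 = 0
255 - 248 = 7
Wildcard: 0.0.0.7


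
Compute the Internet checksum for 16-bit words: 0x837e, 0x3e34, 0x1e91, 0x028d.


Sum all words (with carry folding):
+ 0x837e = 0x837e
+ 0x3e34 = 0xc1b2
+ 0x1e91 = 0xe043
+ 0x028d = 0xe2d0
One's complement: ~0xe2d0
Checksum = 0x1d2f


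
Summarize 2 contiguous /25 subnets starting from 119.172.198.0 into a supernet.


Original prefix: /25
Number of subnets: 2 = 2^1
New prefix = 25 - 1 = 24
Supernet: 119.172.198.0/24


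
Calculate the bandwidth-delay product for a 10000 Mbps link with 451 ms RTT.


BDP = bandwidth * RTT
= 10000 Mbps * 451 ms
= 10000 * 1e6 * 451 / 1000 bits
= 4510000000 bits
= 563750000 bytes
= 550537.1094 KB
BDP = 4510000000 bits (563750000 bytes)


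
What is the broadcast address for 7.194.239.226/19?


Network: 7.194.224.0/19
Host bits = 13
Set all host bits to 1:
Broadcast: 7.194.255.255


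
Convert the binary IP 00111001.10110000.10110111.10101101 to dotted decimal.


00111001 = 57
10110000 = 176
10110111 = 183
10101101 = 173
IP: 57.176.183.173


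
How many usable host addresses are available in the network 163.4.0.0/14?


Host bits = 32 - 14 = 18
Total addresses = 2^18 = 262144
Usable = total - 2 (network and broadcast)
Usable hosts: 262142


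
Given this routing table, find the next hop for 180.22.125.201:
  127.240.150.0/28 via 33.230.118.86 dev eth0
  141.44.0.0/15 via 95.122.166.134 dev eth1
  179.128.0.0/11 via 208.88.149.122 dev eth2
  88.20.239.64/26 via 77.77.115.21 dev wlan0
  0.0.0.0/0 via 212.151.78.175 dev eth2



Longest prefix match for 180.22.125.201:
  /28 127.240.150.0: no
  /15 141.44.0.0: no
  /11 179.128.0.0: no
  /26 88.20.239.64: no
  /0 0.0.0.0: MATCH
Selected: next-hop 212.151.78.175 via eth2 (matched /0)


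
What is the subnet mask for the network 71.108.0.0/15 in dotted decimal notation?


/15 means 15 network bits, 17 host bits
Binary: 11111111111111100000000000000000
Mask: 255.254.0.0


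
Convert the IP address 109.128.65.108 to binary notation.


109 = 01101101
128 = 10000000
65 = 01000001
108 = 01101100
Binary: 01101101.10000000.01000001.01101100


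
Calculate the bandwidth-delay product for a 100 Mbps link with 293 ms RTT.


BDP = bandwidth * RTT
= 100 Mbps * 293 ms
= 100 * 1e6 * 293 / 1000 bits
= 29300000 bits
= 3662500 bytes
= 3576.6602 KB
BDP = 29300000 bits (3662500 bytes)


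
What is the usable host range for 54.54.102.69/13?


Network: 54.48.0.0
Broadcast: 54.55.255.255
First usable = network + 1
Last usable = broadcast - 1
Range: 54.48.0.1 to 54.55.255.254


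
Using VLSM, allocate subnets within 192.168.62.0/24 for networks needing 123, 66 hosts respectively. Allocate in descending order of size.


123 hosts -> /25 (126 usable): 192.168.62.0/25
66 hosts -> /25 (126 usable): 192.168.62.128/25
Allocation: 192.168.62.0/25 (123 hosts, 126 usable); 192.168.62.128/25 (66 hosts, 126 usable)


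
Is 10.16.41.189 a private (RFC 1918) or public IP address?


RFC 1918 private ranges:
  10.0.0.0/8 (10.0.0.0 - 10.255.255.255)
  172.16.0.0/12 (172.16.0.0 - 172.31.255.255)
  192.168.0.0/16 (192.168.0.0 - 192.168.255.255)
Private (in 10.0.0.0/8)


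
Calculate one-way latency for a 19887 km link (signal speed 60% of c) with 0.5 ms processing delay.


Speed = 0.6 * 3e5 km/s = 180000 km/s
Propagation delay = 19887 / 180000 = 0.1105 s = 110.4833 ms
Processing delay = 0.5 ms
Total one-way latency = 110.9833 ms


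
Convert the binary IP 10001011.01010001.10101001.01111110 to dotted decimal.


10001011 = 139
01010001 = 81
10101001 = 169
01111110 = 126
IP: 139.81.169.126


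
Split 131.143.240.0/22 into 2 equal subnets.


New prefix = 22 + 1 = 23
Each subnet has 512 addresses
  131.143.240.0/23
  131.143.242.0/23
Subnets: 131.143.240.0/23, 131.143.242.0/23


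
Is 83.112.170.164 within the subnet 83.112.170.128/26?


Subnet network: 83.112.170.128
Test IP AND mask: 83.112.170.128
Yes, 83.112.170.164 is in 83.112.170.128/26


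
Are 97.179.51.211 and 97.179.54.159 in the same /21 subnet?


Mask: 255.255.248.0
97.179.51.211 AND mask = 97.179.48.0
97.179.54.159 AND mask = 97.179.48.0
Yes, same subnet (97.179.48.0)


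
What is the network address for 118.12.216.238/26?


IP:   01110110.00001100.11011000.11101110
Mask: 11111111.11111111.11111111.11000000
AND operation:
Net:  01110110.00001100.11011000.11000000
Network: 118.12.216.192/26


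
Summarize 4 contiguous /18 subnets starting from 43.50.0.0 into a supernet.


Original prefix: /18
Number of subnets: 4 = 2^2
New prefix = 18 - 2 = 16
Supernet: 43.50.0.0/16


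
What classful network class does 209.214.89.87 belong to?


First octet: 209
Binary: 11010001
110xxxxx -> Class C (192-223)
Class C, default mask 255.255.255.0 (/24)


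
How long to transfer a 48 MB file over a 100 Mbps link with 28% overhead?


Effective throughput = 100 * (1 - 28/100) = 72 Mbps
File size in Mb = 48 * 8 = 384 Mb
Time = 384 / 72
Time = 5.3333 seconds


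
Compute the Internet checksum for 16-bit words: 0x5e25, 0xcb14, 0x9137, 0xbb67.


Sum all words (with carry folding):
+ 0x5e25 = 0x5e25
+ 0xcb14 = 0x293a
+ 0x9137 = 0xba71
+ 0xbb67 = 0x75d9
One's complement: ~0x75d9
Checksum = 0x8a26


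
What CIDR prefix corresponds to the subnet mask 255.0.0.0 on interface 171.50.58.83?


Binary: 11111111.00000000.00000000.00000000
Count leading 1s
Prefix: /8


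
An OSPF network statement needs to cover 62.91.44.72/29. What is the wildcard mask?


Subnet mask: 255.255.255.248
Wildcard = 255.255.255.255 - subnet mask
255 - 255 = 0
255 - 255 = 0
255 - 255 = 0
255 - 248 = 7
Wildcard: 0.0.0.7


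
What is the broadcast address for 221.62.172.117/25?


Network: 221.62.172.0/25
Host bits = 7
Set all host bits to 1:
Broadcast: 221.62.172.127


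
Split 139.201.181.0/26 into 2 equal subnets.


New prefix = 26 + 1 = 27
Each subnet has 32 addresses
  139.201.181.0/27
  139.201.181.32/27
Subnets: 139.201.181.0/27, 139.201.181.32/27


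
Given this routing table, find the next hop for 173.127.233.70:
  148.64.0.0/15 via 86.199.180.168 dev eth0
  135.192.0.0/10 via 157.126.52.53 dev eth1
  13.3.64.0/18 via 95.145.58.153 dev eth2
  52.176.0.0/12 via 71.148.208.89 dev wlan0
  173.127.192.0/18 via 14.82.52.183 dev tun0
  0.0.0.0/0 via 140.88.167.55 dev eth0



Longest prefix match for 173.127.233.70:
  /15 148.64.0.0: no
  /10 135.192.0.0: no
  /18 13.3.64.0: no
  /12 52.176.0.0: no
  /18 173.127.192.0: MATCH
  /0 0.0.0.0: MATCH
Selected: next-hop 14.82.52.183 via tun0 (matched /18)


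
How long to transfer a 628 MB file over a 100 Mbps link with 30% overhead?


Effective throughput = 100 * (1 - 30/100) = 70 Mbps
File size in Mb = 628 * 8 = 5024 Mb
Time = 5024 / 70
Time = 71.7714 seconds


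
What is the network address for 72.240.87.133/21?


IP:   01001000.11110000.01010111.10000101
Mask: 11111111.11111111.11111000.00000000
AND operation:
Net:  01001000.11110000.01010000.00000000
Network: 72.240.80.0/21


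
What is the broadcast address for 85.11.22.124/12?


Network: 85.0.0.0/12
Host bits = 20
Set all host bits to 1:
Broadcast: 85.15.255.255


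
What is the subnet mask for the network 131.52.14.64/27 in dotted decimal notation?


/27 means 27 network bits, 5 host bits
Binary: 11111111111111111111111111100000
Mask: 255.255.255.224


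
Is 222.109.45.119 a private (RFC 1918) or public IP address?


RFC 1918 private ranges:
  10.0.0.0/8 (10.0.0.0 - 10.255.255.255)
  172.16.0.0/12 (172.16.0.0 - 172.31.255.255)
  192.168.0.0/16 (192.168.0.0 - 192.168.255.255)
Public (not in any RFC 1918 range)


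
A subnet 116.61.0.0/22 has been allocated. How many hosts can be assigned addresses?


Host bits = 32 - 22 = 10
Total addresses = 2^10 = 1024
Usable = total - 2 (network and broadcast)
Usable hosts: 1022


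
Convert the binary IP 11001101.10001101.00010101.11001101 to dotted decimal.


11001101 = 205
10001101 = 141
00010101 = 21
11001101 = 205
IP: 205.141.21.205


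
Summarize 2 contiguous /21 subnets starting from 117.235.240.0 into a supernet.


Original prefix: /21
Number of subnets: 2 = 2^1
New prefix = 21 - 1 = 20
Supernet: 117.235.240.0/20


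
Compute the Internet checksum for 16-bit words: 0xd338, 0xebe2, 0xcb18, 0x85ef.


Sum all words (with carry folding):
+ 0xd338 = 0xd338
+ 0xebe2 = 0xbf1b
+ 0xcb18 = 0x8a34
+ 0x85ef = 0x1024
One's complement: ~0x1024
Checksum = 0xefdb


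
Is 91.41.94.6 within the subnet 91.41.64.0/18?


Subnet network: 91.41.64.0
Test IP AND mask: 91.41.64.0
Yes, 91.41.94.6 is in 91.41.64.0/18


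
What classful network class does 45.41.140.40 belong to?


First octet: 45
Binary: 00101101
0xxxxxxx -> Class A (1-126)
Class A, default mask 255.0.0.0 (/8)


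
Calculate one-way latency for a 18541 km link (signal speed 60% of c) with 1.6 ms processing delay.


Speed = 0.6 * 3e5 km/s = 180000 km/s
Propagation delay = 18541 / 180000 = 0.103 s = 103.0056 ms
Processing delay = 1.6 ms
Total one-way latency = 104.6056 ms


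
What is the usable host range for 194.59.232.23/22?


Network: 194.59.232.0
Broadcast: 194.59.235.255
First usable = network + 1
Last usable = broadcast - 1
Range: 194.59.232.1 to 194.59.235.254


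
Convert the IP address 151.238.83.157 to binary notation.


151 = 10010111
238 = 11101110
83 = 01010011
157 = 10011101
Binary: 10010111.11101110.01010011.10011101


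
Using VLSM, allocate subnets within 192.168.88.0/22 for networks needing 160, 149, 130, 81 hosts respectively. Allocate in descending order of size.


160 hosts -> /24 (254 usable): 192.168.88.0/24
149 hosts -> /24 (254 usable): 192.168.89.0/24
130 hosts -> /24 (254 usable): 192.168.90.0/24
81 hosts -> /25 (126 usable): 192.168.91.0/25
Allocation: 192.168.88.0/24 (160 hosts, 254 usable); 192.168.89.0/24 (149 hosts, 254 usable); 192.168.90.0/24 (130 hosts, 254 usable); 192.168.91.0/25 (81 hosts, 126 usable)


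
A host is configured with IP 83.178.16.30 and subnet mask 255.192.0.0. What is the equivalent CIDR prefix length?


Binary: 11111111.11000000.00000000.00000000
Count leading 1s
Prefix: /10


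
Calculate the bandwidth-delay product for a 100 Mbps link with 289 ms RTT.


BDP = bandwidth * RTT
= 100 Mbps * 289 ms
= 100 * 1e6 * 289 / 1000 bits
= 28900000 bits
= 3612500 bytes
= 3527.832 KB
BDP = 28900000 bits (3612500 bytes)


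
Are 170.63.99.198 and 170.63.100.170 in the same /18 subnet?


Mask: 255.255.192.0
170.63.99.198 AND mask = 170.63.64.0
170.63.100.170 AND mask = 170.63.64.0
Yes, same subnet (170.63.64.0)


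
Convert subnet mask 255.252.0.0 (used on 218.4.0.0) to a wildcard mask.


Subnet mask: 255.252.0.0
Wildcard = 255.255.255.255 - subnet mask
255 - 255 = 0
255 - 252 = 3
255 - 0 = 255
255 - 0 = 255
Wildcard: 0.3.255.255


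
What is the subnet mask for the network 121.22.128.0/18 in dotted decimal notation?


/18 means 18 network bits, 14 host bits
Binary: 11111111111111111100000000000000
Mask: 255.255.192.0


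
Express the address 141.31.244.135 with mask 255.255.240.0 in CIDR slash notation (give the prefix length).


Binary: 11111111.11111111.11110000.00000000
Count leading 1s
Prefix: /20


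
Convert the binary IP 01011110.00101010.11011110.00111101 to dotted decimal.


01011110 = 94
00101010 = 42
11011110 = 222
00111101 = 61
IP: 94.42.222.61


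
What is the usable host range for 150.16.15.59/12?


Network: 150.16.0.0
Broadcast: 150.31.255.255
First usable = network + 1
Last usable = broadcast - 1
Range: 150.16.0.1 to 150.31.255.254
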